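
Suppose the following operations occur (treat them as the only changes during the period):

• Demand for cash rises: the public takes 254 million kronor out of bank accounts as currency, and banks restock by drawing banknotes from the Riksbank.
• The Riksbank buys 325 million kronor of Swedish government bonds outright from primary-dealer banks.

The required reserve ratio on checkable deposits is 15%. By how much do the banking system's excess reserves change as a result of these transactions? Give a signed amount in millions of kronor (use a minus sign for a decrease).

+109.1 million

Currency withdrawal 254 million kronor: reserves −254M, deposits −254M.
OMO purchase (from banks) 325 million kronor: reserves +325M, deposits 0.
Totals: Δreserves = +71M, Δdeposits = −254M.
Δrequired reserves = 15% × −254M = −38.1M.
Δexcess reserves = Δreserves − Δrequired = +71M − (−38.1M) = +109.1 million.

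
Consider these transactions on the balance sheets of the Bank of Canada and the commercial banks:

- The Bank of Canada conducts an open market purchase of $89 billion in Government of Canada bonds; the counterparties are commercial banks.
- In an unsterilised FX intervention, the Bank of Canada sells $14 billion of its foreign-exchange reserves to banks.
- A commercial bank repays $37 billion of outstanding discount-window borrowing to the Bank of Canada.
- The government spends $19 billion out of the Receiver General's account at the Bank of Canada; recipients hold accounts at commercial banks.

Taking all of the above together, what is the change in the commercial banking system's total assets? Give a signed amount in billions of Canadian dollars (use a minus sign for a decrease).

-$18 billion

Bank of Canada balance sheet:
  Assets:      Securities +$89B, Loans to banks −$37B, Foreign assets −$14B
  Liabilities: Bank reserves +$57B, Government deposits −$19B
Commercial banking system:
  Assets:      Reserves at CB +$57B, Securities −$89B, Foreign assets +$14B
  Liabilities: Checkable deposits +$19B, Borrowings from CB −$37B
Change in total bank assets = -$18 billion.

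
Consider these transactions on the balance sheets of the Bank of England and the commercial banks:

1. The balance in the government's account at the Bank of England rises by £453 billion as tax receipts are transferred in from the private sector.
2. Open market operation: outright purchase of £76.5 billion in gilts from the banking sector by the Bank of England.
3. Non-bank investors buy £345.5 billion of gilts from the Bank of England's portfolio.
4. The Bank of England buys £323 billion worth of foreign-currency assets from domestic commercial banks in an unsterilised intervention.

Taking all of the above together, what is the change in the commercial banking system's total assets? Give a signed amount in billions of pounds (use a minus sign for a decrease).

Government account inflow £453 billion: bank balance sheets shrink → −£453B.
OMO purchase (from banks) £76.5 billion: just an asset swap on bank balance sheets → 0.
Asset sale (to non-banks) £345.5 billion: bank balance sheets shrink → −£345.5B.
FX purchase £323 billion: just an asset swap on bank balance sheets → 0.
Net: −453 + 0 − 345.5 + 0 = -£798.5 billion.

-£798.5 billion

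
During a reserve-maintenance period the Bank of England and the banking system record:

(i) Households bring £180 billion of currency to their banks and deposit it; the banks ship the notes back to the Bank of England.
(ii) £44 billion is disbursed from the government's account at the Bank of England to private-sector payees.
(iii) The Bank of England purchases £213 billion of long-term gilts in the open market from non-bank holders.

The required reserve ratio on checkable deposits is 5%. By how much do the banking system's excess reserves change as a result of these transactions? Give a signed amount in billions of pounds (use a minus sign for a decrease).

+£415.15 billion

Currency deposit £180 billion: reserves +£180B, deposits +£180B.
Government spending £44 billion: reserves +£44B, deposits +£44B.
Asset purchase (from non-banks) £213 billion: reserves +£213B, deposits +£213B.
Totals: Δreserves = +£437B, Δdeposits = +£437B.
Δrequired reserves = 5% × +£437B = +£21.85B.
Δexcess reserves = Δreserves − Δrequired = +£437B − (+£21.85B) = +£415.15 billion.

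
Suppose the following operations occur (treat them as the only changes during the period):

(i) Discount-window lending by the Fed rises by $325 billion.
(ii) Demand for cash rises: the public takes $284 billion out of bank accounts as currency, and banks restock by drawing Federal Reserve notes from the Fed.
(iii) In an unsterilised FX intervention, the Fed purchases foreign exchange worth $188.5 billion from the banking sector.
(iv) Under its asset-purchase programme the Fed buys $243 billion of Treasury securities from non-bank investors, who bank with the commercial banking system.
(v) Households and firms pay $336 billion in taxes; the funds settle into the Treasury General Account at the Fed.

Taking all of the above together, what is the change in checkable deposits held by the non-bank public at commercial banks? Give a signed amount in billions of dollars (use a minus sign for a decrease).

-$377 billion

Fed balance sheet:
  Assets:      Securities +$243B, Loans to banks +$325B, Foreign assets +$188.5B
  Liabilities: Bank reserves +$136.5B, Currency in circulation +$284B, Government deposits +$336B
Commercial banking system:
  Assets:      Reserves at CB +$136.5B, Foreign assets −$188.5B
  Liabilities: Checkable deposits −$377B, Borrowings from CB +$325B
So the change in checkable deposits held by the non-bank public at commercial banks is -$377 billion.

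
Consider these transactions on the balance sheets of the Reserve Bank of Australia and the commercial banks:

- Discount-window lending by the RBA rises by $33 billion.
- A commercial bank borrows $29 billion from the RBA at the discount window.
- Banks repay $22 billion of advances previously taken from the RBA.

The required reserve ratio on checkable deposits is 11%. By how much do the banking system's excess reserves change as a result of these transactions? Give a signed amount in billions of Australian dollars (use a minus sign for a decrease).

Discount-window loan $33 billion: reserves +$33B, deposits 0.
Discount-window loan $29 billion: reserves +$29B, deposits 0.
Discount-window repayment $22 billion: reserves −$22B, deposits 0.
Totals: Δreserves = +$40B, Δdeposits = 0.
Δrequired reserves = 11% × 0 = 0.
Δexcess reserves = Δreserves − Δrequired = +$40B − (0) = +$40 billion.

+$40 billion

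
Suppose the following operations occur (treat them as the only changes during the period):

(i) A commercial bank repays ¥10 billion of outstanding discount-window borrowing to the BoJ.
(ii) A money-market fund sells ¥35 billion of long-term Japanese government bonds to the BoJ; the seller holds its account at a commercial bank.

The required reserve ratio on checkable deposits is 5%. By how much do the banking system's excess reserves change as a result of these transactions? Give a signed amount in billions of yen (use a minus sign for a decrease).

Discount-window repayment ¥10 billion: reserves −¥10B, deposits 0.
Asset purchase (from non-banks) ¥35 billion: reserves +¥35B, deposits +¥35B.
Totals: Δreserves = +¥25B, Δdeposits = +¥35B.
Δrequired reserves = 5% × +¥35B = +¥1.75B.
Δexcess reserves = Δreserves − Δrequired = +¥25B − (+¥1.75B) = +¥23.25 billion.

+¥23.25 billion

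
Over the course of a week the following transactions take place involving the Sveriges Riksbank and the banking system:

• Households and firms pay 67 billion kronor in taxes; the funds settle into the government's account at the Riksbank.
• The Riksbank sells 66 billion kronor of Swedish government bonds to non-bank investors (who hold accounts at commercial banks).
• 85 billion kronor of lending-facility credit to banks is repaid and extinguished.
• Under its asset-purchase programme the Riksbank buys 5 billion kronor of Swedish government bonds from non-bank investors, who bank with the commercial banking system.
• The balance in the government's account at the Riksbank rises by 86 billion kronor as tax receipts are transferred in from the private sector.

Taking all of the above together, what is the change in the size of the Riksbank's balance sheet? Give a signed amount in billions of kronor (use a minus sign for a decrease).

Government account inflow 67 billion kronor: only the composition of liabilities changes → 0.
Asset sale (to non-banks) 66 billion kronor: a Riksbank asset is shed → −66B.
Discount-window repayment 85 billion kronor: a Riksbank asset is shed → −85B.
Asset purchase (from non-banks) 5 billion kronor: a Riksbank asset is acquired → +5B.
Government account inflow 86 billion kronor: only the composition of liabilities changes → 0.
Net: 0 − 66 − 85 + 5 + 0 = -146 billion.

-146 billion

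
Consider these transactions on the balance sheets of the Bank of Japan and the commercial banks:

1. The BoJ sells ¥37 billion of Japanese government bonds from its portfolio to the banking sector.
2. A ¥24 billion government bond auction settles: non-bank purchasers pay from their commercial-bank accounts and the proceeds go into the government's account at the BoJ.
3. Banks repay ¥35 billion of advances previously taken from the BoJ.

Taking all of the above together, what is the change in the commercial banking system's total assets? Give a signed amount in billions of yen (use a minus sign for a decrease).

-¥59 billion

OMO sale (to banks) ¥37 billion: just an asset swap on bank balance sheets → 0.
Government account inflow ¥24 billion: bank balance sheets shrink → −¥24B.
Discount-window repayment ¥35 billion: bank balance sheets shrink → −¥35B.
Net: 0 − 24 − 35 = -¥59 billion.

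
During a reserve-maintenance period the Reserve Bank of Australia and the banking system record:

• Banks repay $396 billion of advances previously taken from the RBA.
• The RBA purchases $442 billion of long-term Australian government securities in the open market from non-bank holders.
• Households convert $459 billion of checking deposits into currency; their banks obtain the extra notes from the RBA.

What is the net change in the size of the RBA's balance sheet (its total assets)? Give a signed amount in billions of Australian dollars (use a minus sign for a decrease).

RBA balance sheet:
  Assets:      Securities +$442B, Loans to banks −$396B
  Liabilities: Bank reserves −$413B, Currency in circulation +$459B
Change in total RBA assets = +$46 billion.

+$46 billion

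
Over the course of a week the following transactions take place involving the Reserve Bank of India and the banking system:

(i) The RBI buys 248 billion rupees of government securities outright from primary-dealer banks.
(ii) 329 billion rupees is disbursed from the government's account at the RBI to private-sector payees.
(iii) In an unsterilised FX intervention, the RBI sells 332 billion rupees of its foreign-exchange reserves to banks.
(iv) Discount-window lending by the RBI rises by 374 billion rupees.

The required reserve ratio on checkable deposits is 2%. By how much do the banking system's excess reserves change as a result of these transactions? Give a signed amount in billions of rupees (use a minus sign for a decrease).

+612.42 billion

OMO purchase (from banks) 248 billion rupees: reserves +248B, deposits 0.
Government spending 329 billion rupees: reserves +329B, deposits +329B.
FX sale 332 billion rupees: reserves −332B, deposits 0.
Discount-window loan 374 billion rupees: reserves +374B, deposits 0.
Totals: Δreserves = +619B, Δdeposits = +329B.
Δrequired reserves = 2% × +329B = +6.58B.
Δexcess reserves = Δreserves − Δrequired = +619B − (+6.58B) = +612.42 billion.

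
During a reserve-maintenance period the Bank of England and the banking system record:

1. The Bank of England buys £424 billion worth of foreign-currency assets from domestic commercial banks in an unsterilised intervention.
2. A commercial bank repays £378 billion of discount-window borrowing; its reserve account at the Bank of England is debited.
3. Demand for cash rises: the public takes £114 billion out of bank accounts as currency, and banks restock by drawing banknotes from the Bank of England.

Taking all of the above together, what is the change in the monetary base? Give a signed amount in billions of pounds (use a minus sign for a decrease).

+£46 billion

FX purchase £424 billion: Bank of England balance sheet expands → +£424B.
Discount-window repayment £378 billion: Bank of England balance sheet contracts → −£378B.
Currency withdrawal £114 billion: just a shift between currency and reserves — both are base money → 0.
Net: 424 − 378 + 0 = +£46 billion.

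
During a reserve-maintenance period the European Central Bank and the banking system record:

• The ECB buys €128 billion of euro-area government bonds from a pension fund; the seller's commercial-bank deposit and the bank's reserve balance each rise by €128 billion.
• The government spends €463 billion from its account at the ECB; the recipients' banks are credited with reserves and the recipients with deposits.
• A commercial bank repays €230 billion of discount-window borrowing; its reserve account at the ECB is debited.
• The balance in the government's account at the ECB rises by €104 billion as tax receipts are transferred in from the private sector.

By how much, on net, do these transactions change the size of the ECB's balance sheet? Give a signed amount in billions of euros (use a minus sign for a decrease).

Asset purchase (from non-banks) €128 billion: an ECB asset is acquired → +€128B.
Government spending €463 billion: only the composition of liabilities changes → 0.
Discount-window repayment €230 billion: an ECB asset is shed → −€230B.
Government account inflow €104 billion: only the composition of liabilities changes → 0.
Net: 128 + 0 − 230 + 0 = -€102 billion.

-€102 billion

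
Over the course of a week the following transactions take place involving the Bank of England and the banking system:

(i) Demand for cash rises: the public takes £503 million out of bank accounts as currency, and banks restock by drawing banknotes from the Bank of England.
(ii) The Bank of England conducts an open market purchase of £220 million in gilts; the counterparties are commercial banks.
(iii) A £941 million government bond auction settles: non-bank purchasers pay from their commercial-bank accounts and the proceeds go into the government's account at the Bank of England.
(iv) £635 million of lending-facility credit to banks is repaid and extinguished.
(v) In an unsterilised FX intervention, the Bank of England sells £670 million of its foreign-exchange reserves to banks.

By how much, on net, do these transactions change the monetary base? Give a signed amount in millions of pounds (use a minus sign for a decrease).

-£2026 million

Bank of England balance sheet:
  Assets:      Securities +£220M, Loans to banks −£635M, Foreign assets −£670M
  Liabilities: Bank reserves −£2529M, Currency in circulation +£503M, Government deposits +£941M
Commercial banking system:
  Assets:      Reserves at CB −£2529M, Securities −£220M, Foreign assets +£670M
  Liabilities: Checkable deposits −£1444M, Borrowings from CB −£635M
Monetary base = currency + reserves: +£503M + (−£2529M) = -£2026 million.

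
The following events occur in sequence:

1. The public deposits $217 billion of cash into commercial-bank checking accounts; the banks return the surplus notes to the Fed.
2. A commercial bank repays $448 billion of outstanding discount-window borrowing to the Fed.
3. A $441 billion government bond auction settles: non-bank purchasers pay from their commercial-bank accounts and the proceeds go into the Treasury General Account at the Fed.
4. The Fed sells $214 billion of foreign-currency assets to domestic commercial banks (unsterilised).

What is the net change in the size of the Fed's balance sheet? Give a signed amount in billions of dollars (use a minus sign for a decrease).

Currency deposit $217 billion: only the composition of liabilities changes → 0.
Discount-window repayment $448 billion: a Fed asset is shed → −$448B.
Government account inflow $441 billion: only the composition of liabilities changes → 0.
FX sale $214 billion: a Fed asset is shed → −$214B.
Net: 0 − 448 + 0 − 214 = -$662 billion.

-$662 billion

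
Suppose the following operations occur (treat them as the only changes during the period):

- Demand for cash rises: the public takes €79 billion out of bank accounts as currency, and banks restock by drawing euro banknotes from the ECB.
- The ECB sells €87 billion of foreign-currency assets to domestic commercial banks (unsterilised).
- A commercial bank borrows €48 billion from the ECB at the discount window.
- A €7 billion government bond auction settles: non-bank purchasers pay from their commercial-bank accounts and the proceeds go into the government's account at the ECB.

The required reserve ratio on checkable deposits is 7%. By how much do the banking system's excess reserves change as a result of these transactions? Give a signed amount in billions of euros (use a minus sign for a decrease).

Currency withdrawal €79 billion: reserves −€79B, deposits −€79B.
FX sale €87 billion: reserves −€87B, deposits 0.
Discount-window loan €48 billion: reserves +€48B, deposits 0.
Government account inflow €7 billion: reserves −€7B, deposits −€7B.
Totals: Δreserves = −€125B, Δdeposits = −€86B.
Δrequired reserves = 7% × −€86B = −€6.02B.
Δexcess reserves = Δreserves − Δrequired = −€125B − (−€6.02B) = -€118.98 billion.

-€118.98 billion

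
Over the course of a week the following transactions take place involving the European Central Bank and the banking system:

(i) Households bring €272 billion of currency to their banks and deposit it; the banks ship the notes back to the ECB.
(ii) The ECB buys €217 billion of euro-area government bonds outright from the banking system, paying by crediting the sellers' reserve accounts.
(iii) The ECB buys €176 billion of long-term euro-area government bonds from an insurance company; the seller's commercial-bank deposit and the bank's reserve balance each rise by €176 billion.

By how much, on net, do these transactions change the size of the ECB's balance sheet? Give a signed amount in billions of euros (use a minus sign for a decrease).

Currency deposit €272 billion: only the composition of liabilities changes → 0.
OMO purchase (from banks) €217 billion: an ECB asset is acquired → +€217B.
Asset purchase (from non-banks) €176 billion: an ECB asset is acquired → +€176B.
Net: 0 + 217 + 176 = +€393 billion.

+€393 billion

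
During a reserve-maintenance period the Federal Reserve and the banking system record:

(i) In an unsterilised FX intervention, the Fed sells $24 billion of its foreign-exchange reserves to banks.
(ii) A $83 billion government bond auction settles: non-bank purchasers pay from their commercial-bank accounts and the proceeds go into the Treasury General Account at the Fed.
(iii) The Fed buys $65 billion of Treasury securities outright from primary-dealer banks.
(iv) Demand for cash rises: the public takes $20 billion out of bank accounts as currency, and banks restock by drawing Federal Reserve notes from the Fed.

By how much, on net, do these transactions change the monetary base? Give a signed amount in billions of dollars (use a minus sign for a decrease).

FX sale $24 billion: Fed balance sheet contracts → −$24B.
Government account inflow $83 billion: reserves shift to a non-base liability → −$83B.
OMO purchase (from banks) $65 billion: Fed balance sheet expands → +$65B.
Currency withdrawal $20 billion: just a shift between currency and reserves — both are base money → 0.
Net: −24 − 83 + 65 + 0 = -$42 billion.

-$42 billion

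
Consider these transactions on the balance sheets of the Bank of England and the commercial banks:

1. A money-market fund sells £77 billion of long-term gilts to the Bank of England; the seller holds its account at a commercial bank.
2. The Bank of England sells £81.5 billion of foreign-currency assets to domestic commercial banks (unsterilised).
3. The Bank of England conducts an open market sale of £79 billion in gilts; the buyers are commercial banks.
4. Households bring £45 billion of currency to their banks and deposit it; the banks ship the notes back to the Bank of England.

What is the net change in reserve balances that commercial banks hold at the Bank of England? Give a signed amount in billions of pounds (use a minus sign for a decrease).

Bank of England balance sheet:
  Assets:      Securities −£2B, Foreign assets −£81.5B
  Liabilities: Bank reserves −£38.5B, Currency in circulation −£45B
Commercial banking system:
  Assets:      Reserves at CB −£38.5B, Securities +£79B, Foreign assets +£81.5B
  Liabilities: Checkable deposits +£122B
So the change in reserve balances that commercial banks hold at the Bank of England is -£38.5 billion.

-£38.5 billion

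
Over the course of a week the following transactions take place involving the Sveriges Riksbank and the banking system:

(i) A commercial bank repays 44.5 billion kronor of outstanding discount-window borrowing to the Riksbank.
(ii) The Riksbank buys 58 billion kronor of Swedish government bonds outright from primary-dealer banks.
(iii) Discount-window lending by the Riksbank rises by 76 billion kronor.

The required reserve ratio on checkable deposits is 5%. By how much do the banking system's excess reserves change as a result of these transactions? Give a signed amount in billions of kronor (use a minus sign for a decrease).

Discount-window repayment 44.5 billion kronor: reserves −44.5B, deposits 0.
OMO purchase (from banks) 58 billion kronor: reserves +58B, deposits 0.
Discount-window loan 76 billion kronor: reserves +76B, deposits 0.
Totals: Δreserves = +89.5B, Δdeposits = 0.
Δrequired reserves = 5% × 0 = 0.
Δexcess reserves = Δreserves − Δrequired = +89.5B − (0) = +89.5 billion.

+89.5 billion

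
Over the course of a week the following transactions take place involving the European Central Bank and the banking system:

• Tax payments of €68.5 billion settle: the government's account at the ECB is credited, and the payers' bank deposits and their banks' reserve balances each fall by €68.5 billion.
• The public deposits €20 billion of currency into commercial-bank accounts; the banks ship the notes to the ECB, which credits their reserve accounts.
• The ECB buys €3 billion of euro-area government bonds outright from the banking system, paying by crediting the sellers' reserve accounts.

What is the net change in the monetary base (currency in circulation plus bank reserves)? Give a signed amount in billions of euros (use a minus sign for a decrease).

Government account inflow €68.5 billion: reserves shift to a non-base liability → −€68.5B.
Currency deposit €20 billion: just a shift between currency and reserves — both are base money → 0.
OMO purchase (from banks) €3 billion: ECB balance sheet expands → +€3B.
Net: −68.5 + 0 + 3 = -€65.5 billion.

-€65.5 billion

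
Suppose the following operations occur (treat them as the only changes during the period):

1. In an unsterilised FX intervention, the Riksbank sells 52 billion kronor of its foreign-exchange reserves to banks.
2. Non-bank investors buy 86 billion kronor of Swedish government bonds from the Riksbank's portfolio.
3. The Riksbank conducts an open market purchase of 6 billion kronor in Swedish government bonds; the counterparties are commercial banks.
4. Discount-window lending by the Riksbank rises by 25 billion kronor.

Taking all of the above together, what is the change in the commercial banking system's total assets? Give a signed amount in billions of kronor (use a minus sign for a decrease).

Riksbank balance sheet:
  Assets:      Securities −80B, Loans to banks +25B, Foreign assets −52B
  Liabilities: Bank reserves −107B
Commercial banking system:
  Assets:      Reserves at CB −107B, Securities −6B, Foreign assets +52B
  Liabilities: Checkable deposits −86B, Borrowings from CB +25B
Change in total bank assets = -61 billion.

-61 billion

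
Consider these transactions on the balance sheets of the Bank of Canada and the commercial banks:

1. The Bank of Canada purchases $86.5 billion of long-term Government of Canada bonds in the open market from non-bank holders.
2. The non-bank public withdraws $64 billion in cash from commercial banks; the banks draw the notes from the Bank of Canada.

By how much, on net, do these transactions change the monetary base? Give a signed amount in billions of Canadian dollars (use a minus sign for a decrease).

+$86.5 billion

Asset purchase (from non-banks) $86.5 billion: Bank of Canada balance sheet expands → +$86.5B.
Currency withdrawal $64 billion: just a shift between currency and reserves — both are base money → 0.
Net: 86.5 + 0 = +$86.5 billion.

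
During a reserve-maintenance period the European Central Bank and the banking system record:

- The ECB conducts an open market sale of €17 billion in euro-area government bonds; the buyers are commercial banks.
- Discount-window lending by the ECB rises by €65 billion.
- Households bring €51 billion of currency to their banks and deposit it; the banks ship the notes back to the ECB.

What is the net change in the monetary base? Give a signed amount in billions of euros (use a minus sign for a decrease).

+€48 billion

ECB balance sheet:
  Assets:      Securities −€17B, Loans to banks +€65B
  Liabilities: Bank reserves +€99B, Currency in circulation −€51B
Monetary base = currency + reserves: −€51B + (+€99B) = +€48 billion.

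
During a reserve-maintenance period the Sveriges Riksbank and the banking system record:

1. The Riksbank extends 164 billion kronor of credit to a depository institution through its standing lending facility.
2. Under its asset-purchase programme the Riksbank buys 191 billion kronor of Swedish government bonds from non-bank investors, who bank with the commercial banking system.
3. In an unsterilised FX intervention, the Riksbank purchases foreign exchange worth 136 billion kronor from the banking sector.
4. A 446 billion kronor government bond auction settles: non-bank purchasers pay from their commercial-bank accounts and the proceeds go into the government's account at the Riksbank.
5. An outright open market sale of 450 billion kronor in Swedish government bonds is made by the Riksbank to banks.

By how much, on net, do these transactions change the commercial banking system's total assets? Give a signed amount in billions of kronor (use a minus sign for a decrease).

-91 billion

Discount-window loan 164 billion kronor: bank balance sheets expand → +164B.
Asset purchase (from non-banks) 191 billion kronor: bank balance sheets expand → +191B.
FX purchase 136 billion kronor: just an asset swap on bank balance sheets → 0.
Government account inflow 446 billion kronor: bank balance sheets shrink → −446B.
OMO sale (to banks) 450 billion kronor: just an asset swap on bank balance sheets → 0.
Net: 164 + 191 + 0 − 446 + 0 = -91 billion.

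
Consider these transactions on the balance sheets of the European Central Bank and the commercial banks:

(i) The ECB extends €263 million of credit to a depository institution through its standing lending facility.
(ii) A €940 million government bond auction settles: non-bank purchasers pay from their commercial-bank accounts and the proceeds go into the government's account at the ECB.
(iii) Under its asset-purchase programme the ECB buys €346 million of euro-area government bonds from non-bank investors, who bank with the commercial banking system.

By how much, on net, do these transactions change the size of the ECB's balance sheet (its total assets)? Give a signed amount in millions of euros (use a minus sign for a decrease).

+€609 million

Discount-window loan €263 million: an ECB asset is acquired → +€263M.
Government account inflow €940 million: only the composition of liabilities changes → 0.
Asset purchase (from non-banks) €346 million: an ECB asset is acquired → +€346M.
Net: 263 + 0 + 346 = +€609 million.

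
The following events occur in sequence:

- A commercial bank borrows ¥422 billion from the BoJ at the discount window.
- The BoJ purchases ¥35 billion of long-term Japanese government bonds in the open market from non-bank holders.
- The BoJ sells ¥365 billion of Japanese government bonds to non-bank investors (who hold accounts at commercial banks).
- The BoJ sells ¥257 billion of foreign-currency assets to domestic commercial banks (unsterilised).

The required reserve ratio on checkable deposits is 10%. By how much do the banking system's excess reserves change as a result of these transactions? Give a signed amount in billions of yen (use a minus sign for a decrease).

Discount-window loan ¥422 billion: reserves +¥422B, deposits 0.
Asset purchase (from non-banks) ¥35 billion: reserves +¥35B, deposits +¥35B.
Asset sale (to non-banks) ¥365 billion: reserves −¥365B, deposits −¥365B.
FX sale ¥257 billion: reserves −¥257B, deposits 0.
Totals: Δreserves = −¥165B, Δdeposits = −¥330B.
Δrequired reserves = 10% × −¥330B = −¥33B.
Δexcess reserves = Δreserves − Δrequired = −¥165B − (−¥33B) = -¥132 billion.

-¥132 billion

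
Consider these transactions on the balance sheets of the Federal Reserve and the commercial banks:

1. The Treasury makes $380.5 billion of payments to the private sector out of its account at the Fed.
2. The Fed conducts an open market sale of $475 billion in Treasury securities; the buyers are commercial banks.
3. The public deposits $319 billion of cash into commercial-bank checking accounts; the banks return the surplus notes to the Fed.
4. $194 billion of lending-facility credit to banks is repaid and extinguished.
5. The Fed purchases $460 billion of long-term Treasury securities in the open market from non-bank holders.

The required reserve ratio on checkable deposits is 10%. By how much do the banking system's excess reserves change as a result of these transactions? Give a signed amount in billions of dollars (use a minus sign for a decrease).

+$374.55 billion

Government spending $380.5 billion: reserves +$380.5B, deposits +$380.5B.
OMO sale (to banks) $475 billion: reserves −$475B, deposits 0.
Currency deposit $319 billion: reserves +$319B, deposits +$319B.
Discount-window repayment $194 billion: reserves −$194B, deposits 0.
Asset purchase (from non-banks) $460 billion: reserves +$460B, deposits +$460B.
Totals: Δreserves = +$490.5B, Δdeposits = +$1159.5B.
Δrequired reserves = 10% × +$1159.5B = +$115.95B.
Δexcess reserves = Δreserves − Δrequired = +$490.5B − (+$115.95B) = +$374.55 billion.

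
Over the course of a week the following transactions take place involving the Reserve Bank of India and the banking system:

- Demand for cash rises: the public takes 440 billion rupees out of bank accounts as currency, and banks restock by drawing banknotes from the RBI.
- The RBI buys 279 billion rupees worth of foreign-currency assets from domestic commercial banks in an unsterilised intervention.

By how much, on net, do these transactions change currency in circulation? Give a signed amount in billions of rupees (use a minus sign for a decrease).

Currency withdrawal 440 billion rupees: notes leave the central bank → +440B.
FX purchase 279 billion rupees: no currency enters or leaves circulation → 0.
Net: 440 + 0 = +440 billion.

+440 billion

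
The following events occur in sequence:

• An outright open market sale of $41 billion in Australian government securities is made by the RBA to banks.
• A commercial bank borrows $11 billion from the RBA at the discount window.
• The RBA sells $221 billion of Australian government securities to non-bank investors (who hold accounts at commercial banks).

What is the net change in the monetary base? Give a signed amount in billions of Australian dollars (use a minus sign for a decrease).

OMO sale (to banks) $41 billion: RBA balance sheet contracts → −$41B.
Discount-window loan $11 billion: RBA balance sheet expands → +$11B.
Asset sale (to non-banks) $221 billion: RBA balance sheet contracts → −$221B.
Net: −41 + 11 − 221 = -$251 billion.

-$251 billion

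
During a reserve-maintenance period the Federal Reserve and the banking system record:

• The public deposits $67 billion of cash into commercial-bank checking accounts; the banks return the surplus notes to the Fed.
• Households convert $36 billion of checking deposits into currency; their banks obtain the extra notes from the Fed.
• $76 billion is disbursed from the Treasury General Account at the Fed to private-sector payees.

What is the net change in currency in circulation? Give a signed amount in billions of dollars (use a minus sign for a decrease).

-$31 billion

Currency deposit $67 billion: notes return to the central bank → −$67B.
Currency withdrawal $36 billion: notes leave the central bank → +$36B.
Government spending $76 billion: no currency enters or leaves circulation → 0.
Net: −67 + 36 + 0 = -$31 billion.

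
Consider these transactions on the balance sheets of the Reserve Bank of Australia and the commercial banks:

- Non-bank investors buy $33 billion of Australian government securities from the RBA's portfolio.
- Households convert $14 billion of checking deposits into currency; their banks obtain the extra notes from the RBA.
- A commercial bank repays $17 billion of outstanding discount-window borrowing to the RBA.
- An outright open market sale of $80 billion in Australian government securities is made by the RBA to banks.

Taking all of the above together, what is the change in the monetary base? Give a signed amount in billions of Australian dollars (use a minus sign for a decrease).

Asset sale (to non-banks) $33 billion: RBA balance sheet contracts → −$33B.
Currency withdrawal $14 billion: just a shift between currency and reserves — both are base money → 0.
Discount-window repayment $17 billion: RBA balance sheet contracts → −$17B.
OMO sale (to banks) $80 billion: RBA balance sheet contracts → −$80B.
Net: −33 + 0 − 17 − 80 = -$130 billion.

-$130 billion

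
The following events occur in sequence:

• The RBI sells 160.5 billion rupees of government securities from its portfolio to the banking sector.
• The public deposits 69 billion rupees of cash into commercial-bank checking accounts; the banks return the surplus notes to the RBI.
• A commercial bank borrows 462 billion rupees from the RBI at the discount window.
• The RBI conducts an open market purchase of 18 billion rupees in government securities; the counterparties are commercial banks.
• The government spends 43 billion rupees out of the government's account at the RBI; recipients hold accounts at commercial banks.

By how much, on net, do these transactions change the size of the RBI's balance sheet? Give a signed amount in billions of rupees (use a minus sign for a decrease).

OMO sale (to banks) 160.5 billion rupees: an RBI asset is shed → −160.5B.
Currency deposit 69 billion rupees: only the composition of liabilities changes → 0.
Discount-window loan 462 billion rupees: an RBI asset is acquired → +462B.
OMO purchase (from banks) 18 billion rupees: an RBI asset is acquired → +18B.
Government spending 43 billion rupees: only the composition of liabilities changes → 0.
Net: −160.5 + 0 + 462 + 18 + 0 = +319.5 billion.

+319.5 billion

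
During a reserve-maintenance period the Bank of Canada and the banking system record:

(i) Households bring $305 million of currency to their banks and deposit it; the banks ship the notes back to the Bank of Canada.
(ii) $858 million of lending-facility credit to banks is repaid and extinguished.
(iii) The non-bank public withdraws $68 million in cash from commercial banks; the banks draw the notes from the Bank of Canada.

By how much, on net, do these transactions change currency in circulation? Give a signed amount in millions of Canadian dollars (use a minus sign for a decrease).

Bank of Canada balance sheet:
  Assets:      Loans to banks −$858M
  Liabilities: Bank reserves −$621M, Currency in circulation −$237M
So the change in currency in circulation is -$237 million.

-$237 million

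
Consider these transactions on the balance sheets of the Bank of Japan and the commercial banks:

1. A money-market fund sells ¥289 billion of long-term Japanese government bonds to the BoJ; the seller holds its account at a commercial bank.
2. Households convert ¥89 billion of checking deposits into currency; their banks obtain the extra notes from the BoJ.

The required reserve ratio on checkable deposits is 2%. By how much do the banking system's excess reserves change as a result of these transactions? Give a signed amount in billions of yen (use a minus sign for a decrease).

+¥196 billion

Asset purchase (from non-banks) ¥289 billion: reserves +¥289B, deposits +¥289B.
Currency withdrawal ¥89 billion: reserves −¥89B, deposits −¥89B.
Totals: Δreserves = +¥200B, Δdeposits = +¥200B.
Δrequired reserves = 2% × +¥200B = +¥4B.
Δexcess reserves = Δreserves − Δrequired = +¥200B − (+¥4B) = +¥196 billion.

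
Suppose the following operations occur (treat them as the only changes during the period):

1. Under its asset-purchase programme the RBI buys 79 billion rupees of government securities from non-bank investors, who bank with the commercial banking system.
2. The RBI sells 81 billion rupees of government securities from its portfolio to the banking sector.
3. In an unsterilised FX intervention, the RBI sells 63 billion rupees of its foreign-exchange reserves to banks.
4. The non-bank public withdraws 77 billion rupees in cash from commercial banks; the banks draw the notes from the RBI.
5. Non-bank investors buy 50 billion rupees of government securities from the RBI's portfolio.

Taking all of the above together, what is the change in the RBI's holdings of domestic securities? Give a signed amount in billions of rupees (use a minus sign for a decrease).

-52 billion

Asset purchase (from non-banks) 79 billion rupees: securities added to the RBI's portfolio → +79B.
OMO sale (to banks) 81 billion rupees: securities removed from the RBI's portfolio → −81B.
FX sale 63 billion rupees: the RBI's securities portfolio is untouched → 0.
Currency withdrawal 77 billion rupees: the RBI's securities portfolio is untouched → 0.
Asset sale (to non-banks) 50 billion rupees: securities removed from the RBI's portfolio → −50B.
Net: 79 − 81 + 0 + 0 − 50 = -52 billion.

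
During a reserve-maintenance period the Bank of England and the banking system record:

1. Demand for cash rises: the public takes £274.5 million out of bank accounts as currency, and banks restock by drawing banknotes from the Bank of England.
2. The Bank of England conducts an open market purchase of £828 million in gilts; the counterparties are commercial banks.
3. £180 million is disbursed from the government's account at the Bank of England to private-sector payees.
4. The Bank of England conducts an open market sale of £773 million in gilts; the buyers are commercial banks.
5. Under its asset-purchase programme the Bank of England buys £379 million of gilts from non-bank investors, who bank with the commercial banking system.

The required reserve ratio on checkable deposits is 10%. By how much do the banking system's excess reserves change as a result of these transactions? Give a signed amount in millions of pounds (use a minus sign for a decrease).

+£311.05 million

Currency withdrawal £274.5 million: reserves −£274.5M, deposits −£274.5M.
OMO purchase (from banks) £828 million: reserves +£828M, deposits 0.
Government spending £180 million: reserves +£180M, deposits +£180M.
OMO sale (to banks) £773 million: reserves −£773M, deposits 0.
Asset purchase (from non-banks) £379 million: reserves +£379M, deposits +£379M.
Totals: Δreserves = +£339.5M, Δdeposits = +£284.5M.
Δrequired reserves = 10% × +£284.5M = +£28.45M.
Δexcess reserves = Δreserves − Δrequired = +£339.5M − (+£28.45M) = +£311.05 million.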